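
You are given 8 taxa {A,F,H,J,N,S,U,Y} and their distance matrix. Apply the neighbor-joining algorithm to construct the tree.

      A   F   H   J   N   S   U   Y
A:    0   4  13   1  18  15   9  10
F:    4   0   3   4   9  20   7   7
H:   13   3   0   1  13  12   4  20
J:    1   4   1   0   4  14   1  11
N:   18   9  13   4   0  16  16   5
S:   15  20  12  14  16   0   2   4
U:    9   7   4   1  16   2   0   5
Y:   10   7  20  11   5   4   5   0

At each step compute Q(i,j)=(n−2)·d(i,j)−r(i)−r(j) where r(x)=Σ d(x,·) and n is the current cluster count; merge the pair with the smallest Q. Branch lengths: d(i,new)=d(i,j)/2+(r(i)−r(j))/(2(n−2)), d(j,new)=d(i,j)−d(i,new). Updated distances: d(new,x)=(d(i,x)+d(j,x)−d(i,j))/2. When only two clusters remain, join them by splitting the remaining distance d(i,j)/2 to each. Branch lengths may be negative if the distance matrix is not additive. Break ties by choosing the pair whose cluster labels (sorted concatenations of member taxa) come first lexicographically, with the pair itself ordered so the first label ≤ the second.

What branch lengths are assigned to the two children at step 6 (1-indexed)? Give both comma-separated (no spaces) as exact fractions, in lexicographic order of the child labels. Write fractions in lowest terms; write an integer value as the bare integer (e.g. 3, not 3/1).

step 1: merge (S,Y) at d=4, Q=-121; branch lengths S→15/4, Y→1/4; new cluster SY
  updated: d(A,SY)=21/2, d(F,SY)=23/2, d(H,SY)=14, d(J,SY)=21/2, d(N,SY)=17/2, d(SY,U)=3/2
step 2: merge (SY,U) at d=3/2, Q=-175/2; branch lengths SY→51/20, U→-21/20; new cluster SUY
  updated: d(A,SUY)=9, d(F,SUY)=17/2, d(H,SUY)=33/4, d(J,SUY)=5, d(N,SUY)=23/2
step 3: merge (A,F) at d=4, Q=-115/2; branch lengths A→65/16, F→-1/16; new cluster AF
  updated: d(AF,H)=6, d(AF,J)=1/2, d(AF,N)=23/2, d(AF,SUY)=27/4
step 4: merge (J,N) at d=4, Q=-77/2; branch lengths J→-35/12, N→83/12; new cluster JN
  updated: d(AF,JN)=4, d(H,JN)=5, d(JN,SUY)=25/4
step 5: merge (AF,SUY) at d=27/4, Q=-49/2; branch lengths AF→9/4, SUY→9/2; new cluster AFSUY
  updated: d(AFSUY,H)=15/4, d(AFSUY,JN)=7/4
step 6: merge (AFSUY,H) at d=15/4, Q=-21/2; branch lengths AFSUY→1/4, H→7/2; new cluster AFHSUY
  updated: d(AFHSUY,JN)=3/2
step 7: merge (AFHSUY,JN) at d=3/2; branch lengths AFHSUY→3/4, JN→3/4; new cluster AFHJNSUY
final tree: ((((A:65/16,F:-1/16):9/4,((S:15/4,Y:1/4):51/20,U:-21/20):9/2):1/4,H:7/2):3/4,(J:-35/12,N:83/12):3/4)
total length: 51/2

1/4,7/2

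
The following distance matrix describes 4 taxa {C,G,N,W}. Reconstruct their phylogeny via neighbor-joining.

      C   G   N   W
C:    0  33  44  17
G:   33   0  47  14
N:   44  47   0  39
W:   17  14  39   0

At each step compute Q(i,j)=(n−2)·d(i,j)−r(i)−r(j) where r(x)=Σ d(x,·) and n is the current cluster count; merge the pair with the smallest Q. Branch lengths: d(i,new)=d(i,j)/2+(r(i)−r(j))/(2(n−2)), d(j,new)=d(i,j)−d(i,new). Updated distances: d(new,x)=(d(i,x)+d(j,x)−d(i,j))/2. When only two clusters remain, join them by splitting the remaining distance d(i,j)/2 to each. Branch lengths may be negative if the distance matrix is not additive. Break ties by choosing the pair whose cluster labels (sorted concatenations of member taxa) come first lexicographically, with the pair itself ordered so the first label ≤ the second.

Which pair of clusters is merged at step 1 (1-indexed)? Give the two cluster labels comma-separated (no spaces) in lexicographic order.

C,N

iteration 1: select C,N (d=44, Q=-136); attach at lengths (13, 31); label the merged cluster CN
  updated: d(CN,G)=18, d(CN,W)=6
iteration 2: select CN,G (d=18, Q=-38); attach at lengths (5, 13); label the merged cluster CGN
  updated: d(CGN,W)=1
iteration 3: select CGN,W (d=1); attach at lengths (1/2, 1/2); label the merged cluster CGNW
final tree: (((C:13,N:31):5,G:13):1/2,W:1/2)
total length: 63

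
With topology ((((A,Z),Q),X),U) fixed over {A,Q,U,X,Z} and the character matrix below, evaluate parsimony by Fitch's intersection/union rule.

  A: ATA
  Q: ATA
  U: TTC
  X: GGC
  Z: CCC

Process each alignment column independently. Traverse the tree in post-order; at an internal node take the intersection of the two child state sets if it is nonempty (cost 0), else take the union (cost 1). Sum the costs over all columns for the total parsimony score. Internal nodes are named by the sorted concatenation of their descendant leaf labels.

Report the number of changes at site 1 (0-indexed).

[col 0] AZ: children A:{A}, Z:{C} ∪→ {A,C}; cost 1
[col 0] AQZ: children AZ:{A,C}, Q:{A} ∩→ {A}; cost 0
[col 0] AQXZ: children AQZ:{A}, X:{G} ∪→ {A,G}; cost 1
[col 0] AQUXZ: children AQXZ:{A,G}, U:{T} ∪→ {A,G,T}; cost 1
[col 1] AZ: children A:{T}, Z:{C} ∪→ {C,T}; cost 1
[col 1] AQZ: children AZ:{C,T}, Q:{T} ∩→ {T}; cost 0
[col 1] AQXZ: children AQZ:{T}, X:{G} ∪→ {G,T}; cost 1
[col 1] AQUXZ: children AQXZ:{G,T}, U:{T} ∩→ {T}; cost 0
[col 2] AZ: children A:{A}, Z:{C} ∪→ {A,C}; cost 1
[col 2] AQZ: children AZ:{A,C}, Q:{A} ∩→ {A}; cost 0
[col 2] AQXZ: children AQZ:{A}, X:{C} ∪→ {A,C}; cost 1
[col 2] AQUXZ: children AQXZ:{A,C}, U:{C} ∩→ {C}; cost 0
per-site changes: [3, 2, 2]; total = 7

2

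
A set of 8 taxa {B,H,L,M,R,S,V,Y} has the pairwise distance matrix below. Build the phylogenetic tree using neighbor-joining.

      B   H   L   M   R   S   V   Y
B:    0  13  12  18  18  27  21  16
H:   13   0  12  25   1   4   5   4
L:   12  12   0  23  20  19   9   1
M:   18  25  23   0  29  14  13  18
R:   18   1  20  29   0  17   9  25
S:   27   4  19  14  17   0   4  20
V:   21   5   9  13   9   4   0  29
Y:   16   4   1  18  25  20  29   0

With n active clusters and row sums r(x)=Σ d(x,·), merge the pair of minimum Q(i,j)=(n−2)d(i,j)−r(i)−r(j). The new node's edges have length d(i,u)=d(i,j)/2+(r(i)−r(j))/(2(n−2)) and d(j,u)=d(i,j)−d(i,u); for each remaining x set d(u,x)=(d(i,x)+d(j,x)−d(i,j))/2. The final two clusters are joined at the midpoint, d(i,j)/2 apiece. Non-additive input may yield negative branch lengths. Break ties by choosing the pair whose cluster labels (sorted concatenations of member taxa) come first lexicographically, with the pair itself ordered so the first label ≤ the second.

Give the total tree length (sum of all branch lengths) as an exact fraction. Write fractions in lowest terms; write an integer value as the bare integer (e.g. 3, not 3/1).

1. join L+Y (d=1, Q=-203) ⇒ LY; edges |L|=-11/12, |Y|=23/12
  updated: d(B,LY)=27/2, d(H,LY)=15/2, d(LY,M)=20, d(LY,R)=22, d(LY,S)=19, d(LY,V)=37/2
2. join H+R (d=1, Q=-293/2) ⇒ HR; edges |H|=-71/20, |R|=91/20
  updated: d(B,HR)=15, d(HR,LY)=57/4, d(HR,M)=53/2, d(HR,S)=10, d(HR,V)=13/2
3. join B+LY (d=27/2, Q=-503/4) ⇒ BLY; edges |B|=253/32, |LY|=179/32
  updated: d(BLY,HR)=63/8, d(BLY,M)=49/4, d(BLY,S)=65/4, d(BLY,V)=13
4. join BLY+M (d=49/4, Q=-627/8) ⇒ BLMY; edges |BLY|=163/48, |M|=425/48
  updated: d(BLMY,HR)=177/16, d(BLMY,S)=9, d(BLMY,V)=55/8
5. join BLMY+HR (d=177/16, Q=-259/8) ⇒ BHLMRY; edges |BLMY|=43/8, |HR|=91/16
  updated: d(BHLMRY,S)=127/32, d(BHLMRY,V)=37/32
6. join BHLMRY+S (d=127/32, Q=-73/8) ⇒ BHLMRSY; edges |BHLMRY|=9/16, |S|=109/32
  updated: d(BHLMRSY,V)=19/32
7. join BHLMRSY+V (d=19/32) ⇒ BHLMRSVY; edges |BHLMRSY|=19/64, |V|=19/64
final tree: (((((B:253/32,(L:-11/12,Y:23/12):179/32):163/48,M:425/48):43/8,(H:-71/20,R:91/20):91/16):9/16,S:109/32):19/64,V:19/64)
total length: 347/8

347/8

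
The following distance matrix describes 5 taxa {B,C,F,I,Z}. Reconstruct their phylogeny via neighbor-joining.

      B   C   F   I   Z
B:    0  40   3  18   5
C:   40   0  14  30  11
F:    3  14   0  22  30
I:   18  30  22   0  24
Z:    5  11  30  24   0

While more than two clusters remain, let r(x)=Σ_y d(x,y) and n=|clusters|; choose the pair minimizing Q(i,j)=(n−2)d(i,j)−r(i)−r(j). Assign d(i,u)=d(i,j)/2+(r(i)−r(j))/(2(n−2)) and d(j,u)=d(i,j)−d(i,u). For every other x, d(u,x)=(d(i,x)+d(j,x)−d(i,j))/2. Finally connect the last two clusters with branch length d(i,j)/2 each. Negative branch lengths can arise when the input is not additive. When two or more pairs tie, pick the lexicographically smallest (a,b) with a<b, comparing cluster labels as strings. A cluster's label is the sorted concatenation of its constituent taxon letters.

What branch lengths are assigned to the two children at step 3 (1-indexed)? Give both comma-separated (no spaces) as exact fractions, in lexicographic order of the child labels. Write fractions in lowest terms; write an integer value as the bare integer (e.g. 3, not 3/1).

49/8,73/8

1. join C+Z (d=11, Q=-132) ⇒ CZ; edges |C|=29/3, |Z|=4/3
  updated: d(B,CZ)=17, d(CZ,F)=33/2, d(CZ,I)=43/2
2. join B+F (d=3, Q=-147/2) ⇒ BF; edges |B|=5/8, |F|=19/8
  updated: d(BF,CZ)=61/4, d(BF,I)=37/2
3. join BF+CZ (d=61/4, Q=-221/4) ⇒ BCFZ; edges |BF|=49/8, |CZ|=73/8
  updated: d(BCFZ,I)=99/8
4. join BCFZ+I (d=99/8) ⇒ BCFIZ; edges |BCFZ|=99/16, |I|=99/16
final tree: (((B:5/8,F:19/8):49/8,(C:29/3,Z:4/3):73/8):99/16,I:99/16)
total length: 333/8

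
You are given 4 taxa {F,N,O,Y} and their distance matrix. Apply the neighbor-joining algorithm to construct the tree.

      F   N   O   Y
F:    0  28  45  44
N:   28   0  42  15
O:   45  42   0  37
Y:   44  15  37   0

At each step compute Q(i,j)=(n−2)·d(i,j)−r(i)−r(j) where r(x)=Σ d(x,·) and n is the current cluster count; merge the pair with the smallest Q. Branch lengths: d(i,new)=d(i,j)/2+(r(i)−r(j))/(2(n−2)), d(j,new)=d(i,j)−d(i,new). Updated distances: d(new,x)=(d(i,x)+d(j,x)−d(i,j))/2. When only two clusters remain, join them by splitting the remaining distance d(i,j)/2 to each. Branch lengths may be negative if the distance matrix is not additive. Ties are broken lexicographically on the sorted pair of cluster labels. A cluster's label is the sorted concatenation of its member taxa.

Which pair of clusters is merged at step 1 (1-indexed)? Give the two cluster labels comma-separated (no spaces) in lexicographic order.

F,O

1. join F+O (d=45, Q=-151) ⇒ FO; edges |F|=83/4, |O|=97/4
  updated: d(FO,N)=25/2, d(FO,Y)=18
2. join FO+N (d=25/2, Q=-91/2) ⇒ FNO; edges |FO|=31/4, |N|=19/4
  updated: d(FNO,Y)=41/4
3. join FNO+Y (d=41/4) ⇒ FNOY; edges |FNO|=41/8, |Y|=41/8
final tree: (((F:83/4,O:97/4):31/4,N:19/4):41/8,Y:41/8)
total length: 271/4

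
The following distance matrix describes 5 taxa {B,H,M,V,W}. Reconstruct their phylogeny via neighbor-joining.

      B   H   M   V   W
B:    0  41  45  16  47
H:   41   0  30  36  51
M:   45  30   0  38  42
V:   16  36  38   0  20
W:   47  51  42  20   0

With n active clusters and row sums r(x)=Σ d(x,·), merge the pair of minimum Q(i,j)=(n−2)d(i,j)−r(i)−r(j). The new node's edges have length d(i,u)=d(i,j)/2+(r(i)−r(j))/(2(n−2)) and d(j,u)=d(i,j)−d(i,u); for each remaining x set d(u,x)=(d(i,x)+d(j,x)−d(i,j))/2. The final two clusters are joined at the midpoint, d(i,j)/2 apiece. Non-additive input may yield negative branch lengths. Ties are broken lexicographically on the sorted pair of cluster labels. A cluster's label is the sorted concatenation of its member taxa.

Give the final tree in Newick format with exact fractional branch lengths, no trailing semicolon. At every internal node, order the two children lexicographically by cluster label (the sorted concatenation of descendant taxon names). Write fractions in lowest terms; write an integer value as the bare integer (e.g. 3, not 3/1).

iteration 1: select H,M (d=30, Q=-223); attach at lengths (31/2, 29/2); label the merged cluster HM
  updated: d(B,HM)=28, d(HM,V)=22, d(HM,W)=63/2
iteration 2: select B,V (d=16, Q=-117); attach at lengths (65/4, -1/4); label the merged cluster BV
  updated: d(BV,HM)=17, d(BV,W)=51/2
iteration 3: select BV,HM (d=17, Q=-74); attach at lengths (11/2, 23/2); label the merged cluster BHMV
  updated: d(BHMV,W)=20
iteration 4: select BHMV,W (d=20); attach at lengths (10, 10); label the merged cluster BHMVW
final tree: (((B:65/4,V:-1/4):11/2,(H:31/2,M:29/2):23/2):10,W:10)
total length: 83

(((B:65/4,V:-1/4):11/2,(H:31/2,M:29/2):23/2):10,W:10)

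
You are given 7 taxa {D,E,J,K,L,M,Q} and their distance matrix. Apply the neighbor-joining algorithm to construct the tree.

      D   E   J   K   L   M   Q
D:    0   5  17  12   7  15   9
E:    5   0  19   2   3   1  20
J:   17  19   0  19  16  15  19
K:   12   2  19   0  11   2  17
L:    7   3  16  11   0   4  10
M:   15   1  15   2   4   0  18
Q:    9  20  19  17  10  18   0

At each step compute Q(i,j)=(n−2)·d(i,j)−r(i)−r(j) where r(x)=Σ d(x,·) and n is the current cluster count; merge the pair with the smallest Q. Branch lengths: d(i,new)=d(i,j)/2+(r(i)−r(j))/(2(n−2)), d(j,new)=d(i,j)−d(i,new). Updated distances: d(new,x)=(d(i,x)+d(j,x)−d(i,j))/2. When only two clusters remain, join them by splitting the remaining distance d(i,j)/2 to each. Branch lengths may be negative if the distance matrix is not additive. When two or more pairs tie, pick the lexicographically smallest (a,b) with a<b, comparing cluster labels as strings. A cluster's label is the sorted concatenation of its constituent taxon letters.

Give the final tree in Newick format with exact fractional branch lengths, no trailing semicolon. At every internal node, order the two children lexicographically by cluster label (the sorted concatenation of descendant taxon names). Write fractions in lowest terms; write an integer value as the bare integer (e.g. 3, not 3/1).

((((((D:17/10,Q:73/10):19/8,J:89/8):13/6,L:13/12):15/4,E:-1/2):1,K:9/4):-1/8,M:-1/8)

iteration 1: select D,Q (d=9, Q=-113); attach at lengths (17/10, 73/10); label the merged cluster DQ
  updated: d(DQ,E)=8, d(DQ,J)=27/2, d(DQ,K)=10, d(DQ,L)=4, d(DQ,M)=12
iteration 2: select DQ,J (d=27/2, Q=-76); attach at lengths (19/8, 89/8); label the merged cluster DJQ
  updated: d(DJQ,E)=27/4, d(DJQ,K)=31/4, d(DJQ,L)=13/4, d(DJQ,M)=27/4
iteration 3: select DJQ,L (d=13/4, Q=-36); attach at lengths (13/6, 13/12); label the merged cluster DJLQ
  updated: d(DJLQ,E)=13/4, d(DJLQ,K)=31/4, d(DJLQ,M)=15/4
iteration 4: select DJLQ,E (d=13/4, Q=-29/2); attach at lengths (15/4, -1/2); label the merged cluster DEJLQ
  updated: d(DEJLQ,K)=13/4, d(DEJLQ,M)=3/4
iteration 5: select DEJLQ,K (d=13/4, Q=-6); attach at lengths (1, 9/4); label the merged cluster DEJKLQ
  updated: d(DEJKLQ,M)=-1/4
iteration 6: select DEJKLQ,M (d=-1/4); attach at lengths (-1/8, -1/8); label the merged cluster DEJKLMQ
final tree: ((((((D:17/10,Q:73/10):19/8,J:89/8):13/6,L:13/12):15/4,E:-1/2):1,K:9/4):-1/8,M:-1/8)
total length: 32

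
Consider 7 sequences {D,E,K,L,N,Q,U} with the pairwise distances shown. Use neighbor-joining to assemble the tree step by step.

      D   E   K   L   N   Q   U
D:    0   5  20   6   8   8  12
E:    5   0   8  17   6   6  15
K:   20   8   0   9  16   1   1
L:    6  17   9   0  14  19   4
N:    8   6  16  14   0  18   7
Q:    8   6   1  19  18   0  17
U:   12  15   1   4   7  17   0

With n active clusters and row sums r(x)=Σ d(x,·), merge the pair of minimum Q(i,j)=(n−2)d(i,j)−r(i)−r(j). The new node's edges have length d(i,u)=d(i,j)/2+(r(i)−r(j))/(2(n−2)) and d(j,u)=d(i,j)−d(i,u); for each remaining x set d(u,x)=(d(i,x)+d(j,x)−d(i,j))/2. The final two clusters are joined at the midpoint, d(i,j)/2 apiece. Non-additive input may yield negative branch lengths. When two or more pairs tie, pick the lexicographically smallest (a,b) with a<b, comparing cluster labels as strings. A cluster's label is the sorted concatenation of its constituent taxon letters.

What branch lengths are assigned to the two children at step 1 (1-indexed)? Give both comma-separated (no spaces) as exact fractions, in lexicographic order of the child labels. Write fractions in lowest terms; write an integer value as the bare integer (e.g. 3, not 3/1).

1. join K+Q (d=1, Q=-119) ⇒ KQ; edges |K|=-9/10, |Q|=19/10
  updated: d(D,KQ)=27/2, d(E,KQ)=13/2, d(KQ,L)=27/2, d(KQ,N)=33/2, d(KQ,U)=17/2
2. join L+U (d=4, Q=-85) ⇒ LU; edges |L|=3, |U|=1
  updated: d(D,LU)=7, d(E,LU)=14, d(KQ,LU)=9, d(LU,N)=17/2
3. join E+KQ (d=13/2, Q=-115/2) ⇒ EKQ; edges |E|=11/12, |KQ|=67/12
  updated: d(D,EKQ)=6, d(EKQ,LU)=33/4, d(EKQ,N)=8
4. join D+EKQ (d=6, Q=-125/4) ⇒ DEKQ; edges |D|=43/16, |EKQ|=53/16
  updated: d(DEKQ,LU)=37/8, d(DEKQ,N)=5
5. join DEKQ+LU (d=37/8, Q=-145/8) ⇒ DEKLQU; edges |DEKQ|=9/16, |LU|=65/16
  updated: d(DEKLQU,N)=71/16
6. join DEKLQU+N (d=71/16) ⇒ DEKLNQU; edges |DEKLQU|=71/32, |N|=71/32
final tree: (((D:43/16,(E:11/12,(K:-9/10,Q:19/10):67/12):53/16):9/16,(L:3,U:1):65/16):71/32,N:71/32)
total length: 425/16

-9/10,19/10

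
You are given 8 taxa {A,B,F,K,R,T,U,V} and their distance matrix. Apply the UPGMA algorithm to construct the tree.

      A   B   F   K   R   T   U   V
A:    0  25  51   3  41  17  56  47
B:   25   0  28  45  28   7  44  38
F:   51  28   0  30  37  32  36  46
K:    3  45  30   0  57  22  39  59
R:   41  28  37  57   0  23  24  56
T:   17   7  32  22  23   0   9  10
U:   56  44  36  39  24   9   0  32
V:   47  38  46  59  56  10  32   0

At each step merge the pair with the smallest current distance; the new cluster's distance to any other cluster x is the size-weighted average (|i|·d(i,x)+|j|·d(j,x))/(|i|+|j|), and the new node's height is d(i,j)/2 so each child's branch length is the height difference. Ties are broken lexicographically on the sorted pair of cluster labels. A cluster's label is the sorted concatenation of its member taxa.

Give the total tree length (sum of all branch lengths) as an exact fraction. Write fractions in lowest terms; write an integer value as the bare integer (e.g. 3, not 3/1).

2073/20

iteration 1: select A,K (d=3); attach at lengths (3/2, 3/2); label the merged cluster AK
  updated: d(AK,B)=35, d(AK,F)=81/2, d(AK,R)=49, d(AK,T)=39/2, d(AK,U)=95/2, d(AK,V)=53
iteration 2: select B,T (d=7); attach at lengths (7/2, 7/2); label the merged cluster BT
  updated: d(AK,BT)=109/4, d(BT,F)=30, d(BT,R)=51/2, d(BT,U)=53/2, d(BT,V)=24
iteration 3: select BT,V (d=24); attach at lengths (17/2, 12); label the merged cluster BTV
  updated: d(AK,BTV)=215/6, d(BTV,F)=106/3, d(BTV,R)=107/3, d(BTV,U)=85/3
iteration 4: select R,U (d=24); attach at lengths (12, 12); label the merged cluster RU
  updated: d(AK,RU)=193/4, d(BTV,RU)=32, d(F,RU)=73/2
iteration 5: select BTV,RU (d=32); attach at lengths (4, 4); label the merged cluster BRTUV
  updated: d(AK,BRTUV)=204/5, d(BRTUV,F)=179/5
iteration 6: select BRTUV,F (d=179/5); attach at lengths (19/10, 179/10); label the merged cluster BFRTUV
  updated: d(AK,BFRTUV)=163/4
iteration 7: select AK,BFRTUV (d=163/4); attach at lengths (151/8, 99/40); label the merged cluster ABFKRTUV
final tree: ((A:3/2,K:3/2):151/8,((((B:7/2,T:7/2):17/2,V:12):4,(R:12,U:12):4):19/10,F:179/10):99/40)
total length: 2073/20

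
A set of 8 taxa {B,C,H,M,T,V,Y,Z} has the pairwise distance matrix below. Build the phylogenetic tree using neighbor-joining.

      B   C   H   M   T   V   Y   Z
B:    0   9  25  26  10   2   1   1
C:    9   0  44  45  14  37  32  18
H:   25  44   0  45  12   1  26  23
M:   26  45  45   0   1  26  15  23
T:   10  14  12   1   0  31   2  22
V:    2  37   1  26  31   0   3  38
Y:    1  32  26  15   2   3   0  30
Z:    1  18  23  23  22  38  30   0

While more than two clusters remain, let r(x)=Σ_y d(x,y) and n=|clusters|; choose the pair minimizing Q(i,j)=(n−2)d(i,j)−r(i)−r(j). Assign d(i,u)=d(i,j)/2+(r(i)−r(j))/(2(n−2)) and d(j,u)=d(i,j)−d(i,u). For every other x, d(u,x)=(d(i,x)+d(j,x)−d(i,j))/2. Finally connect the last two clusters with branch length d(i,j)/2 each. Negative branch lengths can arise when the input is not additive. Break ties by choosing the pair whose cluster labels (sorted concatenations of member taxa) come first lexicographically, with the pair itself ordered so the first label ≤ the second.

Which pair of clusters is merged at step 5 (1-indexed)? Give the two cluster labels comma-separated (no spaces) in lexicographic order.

BCZ,HV

iteration 1: select H,V (d=1, Q=-308); attach at lengths (11/3, -8/3); label the merged cluster HV
  updated: d(B,HV)=13, d(C,HV)=40, d(HV,M)=35, d(HV,T)=21, d(HV,Y)=14, d(HV,Z)=30
iteration 2: select M,T (d=1, Q=-210); attach at lengths (8, -7); label the merged cluster MT
  updated: d(B,MT)=35/2, d(C,MT)=29, d(HV,MT)=55/2, d(MT,Y)=8, d(MT,Z)=22
iteration 3: select C,Z (d=18, Q=-157); attach at lengths (99/8, 45/8); label the merged cluster CZ
  updated: d(B,CZ)=-4, d(CZ,HV)=26, d(CZ,MT)=33/2, d(CZ,Y)=22
iteration 4: select B,CZ (d=-4, Q=-100); attach at lengths (-15/2, 7/2); label the merged cluster BCZ
  updated: d(BCZ,HV)=43/2, d(BCZ,MT)=19, d(BCZ,Y)=27/2
iteration 5: select BCZ,HV (d=43/2, Q=-74); attach at lengths (17/2, 13); label the merged cluster BCHVZ
  updated: d(BCHVZ,MT)=25/2, d(BCHVZ,Y)=3
iteration 6: select BCHVZ,MT (d=25/2, Q=-47/2); attach at lengths (15/4, 35/4); label the merged cluster BCHMTVZ
  updated: d(BCHMTVZ,Y)=-3/4
iteration 7: select BCHMTVZ,Y (d=-3/4); attach at lengths (-3/8, -3/8); label the merged cluster BCHMTVYZ
final tree: ((((B:-15/2,(C:99/8,Z:45/8):7/2):17/2,(H:11/3,V:-8/3):13):15/4,(M:8,T:-7):35/4):-3/8,Y:-3/8)
total length: 197/4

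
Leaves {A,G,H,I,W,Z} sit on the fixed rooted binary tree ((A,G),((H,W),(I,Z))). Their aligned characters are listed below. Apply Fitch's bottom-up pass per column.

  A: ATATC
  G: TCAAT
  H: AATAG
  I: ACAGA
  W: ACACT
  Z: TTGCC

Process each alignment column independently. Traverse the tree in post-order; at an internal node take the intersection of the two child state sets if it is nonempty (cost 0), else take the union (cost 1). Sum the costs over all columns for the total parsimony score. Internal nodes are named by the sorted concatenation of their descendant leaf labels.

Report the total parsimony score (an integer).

15

[col 0] AG: children A:{A}, G:{T} ∪→ {A,T}; cost 1
[col 0] HW: children H:{A}, W:{A} ∩→ {A}; cost 0
[col 0] IZ: children I:{A}, Z:{T} ∪→ {A,T}; cost 1
[col 0] HIWZ: children HW:{A}, IZ:{A,T} ∩→ {A}; cost 0
[col 0] AGHIWZ: children AG:{A,T}, HIWZ:{A} ∩→ {A}; cost 0
[col 1] AG: children A:{T}, G:{C} ∪→ {C,T}; cost 1
[col 1] HW: children H:{A}, W:{C} ∪→ {A,C}; cost 1
[col 1] IZ: children I:{C}, Z:{T} ∪→ {C,T}; cost 1
[col 1] HIWZ: children HW:{A,C}, IZ:{C,T} ∩→ {C}; cost 0
[col 1] AGHIWZ: children AG:{C,T}, HIWZ:{C} ∩→ {C}; cost 0
[col 2] AG: children A:{A}, G:{A} ∩→ {A}; cost 0
[col 2] HW: children H:{T}, W:{A} ∪→ {A,T}; cost 1
[col 2] IZ: children I:{A}, Z:{G} ∪→ {A,G}; cost 1
[col 2] HIWZ: children HW:{A,T}, IZ:{A,G} ∩→ {A}; cost 0
[col 2] AGHIWZ: children AG:{A}, HIWZ:{A} ∩→ {A}; cost 0
[col 3] AG: children A:{T}, G:{A} ∪→ {A,T}; cost 1
[col 3] HW: children H:{A}, W:{C} ∪→ {A,C}; cost 1
[col 3] IZ: children I:{G}, Z:{C} ∪→ {C,G}; cost 1
[col 3] HIWZ: children HW:{A,C}, IZ:{C,G} ∩→ {C}; cost 0
[col 3] AGHIWZ: children AG:{A,T}, HIWZ:{C} ∪→ {A,C,T}; cost 1
[col 4] AG: children A:{C}, G:{T} ∪→ {C,T}; cost 1
[col 4] HW: children H:{G}, W:{T} ∪→ {G,T}; cost 1
[col 4] IZ: children I:{A}, Z:{C} ∪→ {A,C}; cost 1
[col 4] HIWZ: children HW:{G,T}, IZ:{A,C} ∪→ {A,C,G,T}; cost 1
[col 4] AGHIWZ: children AG:{C,T}, HIWZ:{A,C,G,T} ∩→ {C,T}; cost 0
per-site changes: [2, 3, 2, 4, 4]; total = 15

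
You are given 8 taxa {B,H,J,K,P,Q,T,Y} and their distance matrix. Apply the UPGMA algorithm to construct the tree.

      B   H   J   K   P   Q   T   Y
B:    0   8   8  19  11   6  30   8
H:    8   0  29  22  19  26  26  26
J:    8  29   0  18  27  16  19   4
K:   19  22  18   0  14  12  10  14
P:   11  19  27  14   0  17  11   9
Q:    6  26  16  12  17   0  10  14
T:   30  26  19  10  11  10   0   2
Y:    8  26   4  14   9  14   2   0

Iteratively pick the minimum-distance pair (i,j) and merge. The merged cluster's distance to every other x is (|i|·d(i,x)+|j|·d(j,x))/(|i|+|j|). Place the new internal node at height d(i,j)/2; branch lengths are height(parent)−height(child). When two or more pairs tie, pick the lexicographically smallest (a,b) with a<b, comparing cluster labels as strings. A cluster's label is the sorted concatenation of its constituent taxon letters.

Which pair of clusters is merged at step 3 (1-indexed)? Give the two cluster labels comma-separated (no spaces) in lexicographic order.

P,TY

1. join T+Y (d=2) ⇒ TY; edges |T|=1, |Y|=1
  updated: d(B,TY)=19, d(H,TY)=26, d(J,TY)=23/2, d(K,TY)=12, d(P,TY)=10, d(Q,TY)=12
2. join B+Q (d=6) ⇒ BQ; edges |B|=3, |Q|=3
  updated: d(BQ,H)=17, d(BQ,J)=12, d(BQ,K)=31/2, d(BQ,P)=14, d(BQ,TY)=31/2
3. join P+TY (d=10) ⇒ PTY; edges |P|=5, |TY|=4
  updated: d(BQ,PTY)=15, d(H,PTY)=71/3, d(J,PTY)=50/3, d(K,PTY)=38/3
4. join BQ+J (d=12) ⇒ BJQ; edges |BQ|=3, |J|=6
  updated: d(BJQ,H)=21, d(BJQ,K)=49/3, d(BJQ,PTY)=140/9
5. join K+PTY (d=38/3) ⇒ KPTY; edges |K|=19/3, |PTY|=4/3
  updated: d(BJQ,KPTY)=63/4, d(H,KPTY)=93/4
6. join BJQ+KPTY (d=63/4) ⇒ BJKPQTY; edges |BJQ|=15/8, |KPTY|=37/24
  updated: d(BJKPQTY,H)=156/7
7. join BJKPQTY+H (d=156/7) ⇒ BHJKPQTY; edges |BJKPQTY|=183/56, |H|=78/7
final tree: ((((B:3,Q:3):3,J:6):15/8,(K:19/3,(P:5,(T:1,Y:1):4):4/3):37/24):183/56,H:78/7)
total length: 8651/168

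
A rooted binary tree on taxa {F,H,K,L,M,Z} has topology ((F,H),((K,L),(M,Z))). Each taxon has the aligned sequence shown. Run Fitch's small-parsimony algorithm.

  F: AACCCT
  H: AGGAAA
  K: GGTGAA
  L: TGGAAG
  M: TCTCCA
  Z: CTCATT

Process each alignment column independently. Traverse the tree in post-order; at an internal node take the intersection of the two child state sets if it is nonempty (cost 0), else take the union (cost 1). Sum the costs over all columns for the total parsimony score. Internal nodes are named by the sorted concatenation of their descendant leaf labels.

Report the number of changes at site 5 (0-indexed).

3

site 0, node FH: F={A} ∩ H={A} → {A} (+0)
site 0, node KL: K={G} ∪ L={T} → {G,T} (+1)
site 0, node MZ: M={T} ∪ Z={C} → {C,T} (+1)
site 0, node KLMZ: KL={G,T} ∩ MZ={C,T} → {T} (+0)
site 0, node FHKLMZ: FH={A} ∪ KLMZ={T} → {A,T} (+1)
site 1, node FH: F={A} ∪ H={G} → {A,G} (+1)
site 1, node KL: K={G} ∩ L={G} → {G} (+0)
site 1, node MZ: M={C} ∪ Z={T} → {C,T} (+1)
site 1, node KLMZ: KL={G} ∪ MZ={C,T} → {C,G,T} (+1)
site 1, node FHKLMZ: FH={A,G} ∩ KLMZ={C,G,T} → {G} (+0)
site 2, node FH: F={C} ∪ H={G} → {C,G} (+1)
site 2, node KL: K={T} ∪ L={G} → {G,T} (+1)
site 2, node MZ: M={T} ∪ Z={C} → {C,T} (+1)
site 2, node KLMZ: KL={G,T} ∩ MZ={C,T} → {T} (+0)
site 2, node FHKLMZ: FH={C,G} ∪ KLMZ={T} → {C,G,T} (+1)
site 3, node FH: F={C} ∪ H={A} → {A,C} (+1)
site 3, node KL: K={G} ∪ L={A} → {A,G} (+1)
site 3, node MZ: M={C} ∪ Z={A} → {A,C} (+1)
site 3, node KLMZ: KL={A,G} ∩ MZ={A,C} → {A} (+0)
site 3, node FHKLMZ: FH={A,C} ∩ KLMZ={A} → {A} (+0)
site 4, node FH: F={C} ∪ H={A} → {A,C} (+1)
site 4, node KL: K={A} ∩ L={A} → {A} (+0)
site 4, node MZ: M={C} ∪ Z={T} → {C,T} (+1)
site 4, node KLMZ: KL={A} ∪ MZ={C,T} → {A,C,T} (+1)
site 4, node FHKLMZ: FH={A,C} ∩ KLMZ={A,C,T} → {A,C} (+0)
site 5, node FH: F={T} ∪ H={A} → {A,T} (+1)
site 5, node KL: K={A} ∪ L={G} → {A,G} (+1)
site 5, node MZ: M={A} ∪ Z={T} → {A,T} (+1)
site 5, node KLMZ: KL={A,G} ∩ MZ={A,T} → {A} (+0)
site 5, node FHKLMZ: FH={A,T} ∩ KLMZ={A} → {A} (+0)
per-site changes: [3, 3, 4, 3, 3, 3]; total = 19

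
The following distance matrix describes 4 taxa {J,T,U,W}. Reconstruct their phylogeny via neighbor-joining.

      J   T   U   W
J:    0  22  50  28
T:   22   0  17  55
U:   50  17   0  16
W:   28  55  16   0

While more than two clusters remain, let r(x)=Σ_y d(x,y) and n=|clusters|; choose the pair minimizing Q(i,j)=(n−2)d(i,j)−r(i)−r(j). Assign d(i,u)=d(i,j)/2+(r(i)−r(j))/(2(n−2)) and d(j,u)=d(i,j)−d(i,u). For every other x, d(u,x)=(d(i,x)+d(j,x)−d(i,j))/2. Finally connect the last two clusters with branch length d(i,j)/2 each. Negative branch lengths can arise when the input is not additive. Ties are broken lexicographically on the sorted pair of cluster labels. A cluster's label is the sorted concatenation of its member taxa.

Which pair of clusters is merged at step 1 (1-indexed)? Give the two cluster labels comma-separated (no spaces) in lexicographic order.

1. join J+T (d=22, Q=-150) ⇒ JT; edges |J|=25/2, |T|=19/2
  updated: d(JT,U)=45/2, d(JT,W)=61/2
2. join JT+U (d=45/2, Q=-69) ⇒ JTU; edges |JT|=37/2, |U|=4
  updated: d(JTU,W)=12
3. join JTU+W (d=12) ⇒ JTUW; edges |JTU|=6, |W|=6
final tree: (((J:25/2,T:19/2):37/2,U:4):6,W:6)
total length: 113/2

J,T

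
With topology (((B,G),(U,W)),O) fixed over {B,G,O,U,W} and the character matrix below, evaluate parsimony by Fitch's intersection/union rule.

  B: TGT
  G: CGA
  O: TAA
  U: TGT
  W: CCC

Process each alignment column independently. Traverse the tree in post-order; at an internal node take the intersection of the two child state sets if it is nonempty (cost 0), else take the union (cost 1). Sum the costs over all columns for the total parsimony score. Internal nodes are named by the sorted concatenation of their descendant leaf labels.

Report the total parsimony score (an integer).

7

BG@0: {T} ∪ {C} = {C,T} (union, +1)
UW@0: {T} ∪ {C} = {C,T} (union, +1)
BGUW@0: {C,T} ∩ {C,T} = {C,T} (intersection, +0)
BGOUW@0: {C,T} ∩ {T} = {T} (intersection, +0)
BG@1: {G} ∩ {G} = {G} (intersection, +0)
UW@1: {G} ∪ {C} = {C,G} (union, +1)
BGUW@1: {G} ∩ {C,G} = {G} (intersection, +0)
BGOUW@1: {G} ∪ {A} = {A,G} (union, +1)
BG@2: {T} ∪ {A} = {A,T} (union, +1)
UW@2: {T} ∪ {C} = {C,T} (union, +1)
BGUW@2: {A,T} ∩ {C,T} = {T} (intersection, +0)
BGOUW@2: {T} ∪ {A} = {A,T} (union, +1)
per-site changes: [2, 2, 3]; total = 7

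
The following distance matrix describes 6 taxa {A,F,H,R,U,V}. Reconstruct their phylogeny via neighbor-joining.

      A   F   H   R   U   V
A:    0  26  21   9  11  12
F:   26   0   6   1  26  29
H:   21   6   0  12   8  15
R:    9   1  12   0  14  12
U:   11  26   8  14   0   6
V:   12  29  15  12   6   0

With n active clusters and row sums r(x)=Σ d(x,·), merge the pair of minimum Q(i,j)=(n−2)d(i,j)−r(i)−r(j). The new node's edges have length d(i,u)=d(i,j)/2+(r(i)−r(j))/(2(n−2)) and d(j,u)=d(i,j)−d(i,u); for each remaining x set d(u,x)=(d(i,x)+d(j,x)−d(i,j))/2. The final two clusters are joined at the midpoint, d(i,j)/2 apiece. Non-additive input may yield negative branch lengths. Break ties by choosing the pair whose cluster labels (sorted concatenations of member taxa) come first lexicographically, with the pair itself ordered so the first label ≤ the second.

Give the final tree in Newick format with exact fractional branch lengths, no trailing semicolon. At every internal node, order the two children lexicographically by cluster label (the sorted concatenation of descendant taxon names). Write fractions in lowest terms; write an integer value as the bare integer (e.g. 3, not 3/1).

(((A:119/16,((F:11/2,R:-9/2):19/3,H:13/6):117/16):17/16,U:29/16):67/32,V:67/32)

1. join F+R (d=1, Q=-132) ⇒ FR; edges |F|=11/2, |R|=-9/2
  updated: d(A,FR)=17, d(FR,H)=17/2, d(FR,U)=39/2, d(FR,V)=20
2. join FR+H (d=17/2, Q=-92) ⇒ FHR; edges |FR|=19/3, |H|=13/6
  updated: d(A,FHR)=59/4, d(FHR,U)=19/2, d(FHR,V)=53/4
3. join A+FHR (d=59/4, Q=-183/4) ⇒ AFHR; edges |A|=119/16, |FHR|=117/16
  updated: d(AFHR,U)=23/8, d(AFHR,V)=21/4
4. join AFHR+U (d=23/8, Q=-113/8) ⇒ AFHRU; edges |AFHR|=17/16, |U|=29/16
  updated: d(AFHRU,V)=67/16
5. join AFHRU+V (d=67/16) ⇒ AFHRUV; edges |AFHRU|=67/32, |V|=67/32
final tree: (((A:119/16,((F:11/2,R:-9/2):19/3,H:13/6):117/16):17/16,U:29/16):67/32,V:67/32)
total length: 501/16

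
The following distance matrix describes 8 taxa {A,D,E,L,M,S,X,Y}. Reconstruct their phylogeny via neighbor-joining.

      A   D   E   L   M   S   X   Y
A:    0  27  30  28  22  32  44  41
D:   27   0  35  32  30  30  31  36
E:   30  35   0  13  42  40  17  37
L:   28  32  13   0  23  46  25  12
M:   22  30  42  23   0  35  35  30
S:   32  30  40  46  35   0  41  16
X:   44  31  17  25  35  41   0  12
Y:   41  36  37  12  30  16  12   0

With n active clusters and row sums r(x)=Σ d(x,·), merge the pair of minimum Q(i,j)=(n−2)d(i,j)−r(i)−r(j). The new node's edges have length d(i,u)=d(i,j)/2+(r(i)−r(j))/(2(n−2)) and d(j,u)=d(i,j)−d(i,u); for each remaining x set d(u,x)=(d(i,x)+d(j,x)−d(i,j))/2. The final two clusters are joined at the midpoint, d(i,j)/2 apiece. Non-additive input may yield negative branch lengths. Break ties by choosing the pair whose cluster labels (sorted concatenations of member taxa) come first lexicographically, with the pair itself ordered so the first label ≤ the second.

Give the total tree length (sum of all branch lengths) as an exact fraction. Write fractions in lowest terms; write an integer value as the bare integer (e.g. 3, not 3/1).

3185/32

1. join S+Y (d=16, Q=-328) ⇒ SY; edges |S|=38/3, |Y|=10/3
  updated: d(A,SY)=57/2, d(D,SY)=25, d(E,SY)=61/2, d(L,SY)=21, d(M,SY)=49/2, d(SY,X)=37/2
2. join E+X (d=17, Q=-253) ⇒ EX; edges |E|=41/5, |X|=44/5
  updated: d(A,EX)=57/2, d(D,EX)=49/2, d(EX,L)=21/2, d(EX,M)=30, d(EX,SY)=16
3. join EX+L (d=21/2, Q=-182) ⇒ ELX; edges |EX|=37/8, |L|=47/8
  updated: d(A,ELX)=23, d(D,ELX)=23, d(ELX,M)=85/4, d(ELX,SY)=53/4
4. join A+M (d=22, Q=-529/4) ⇒ AM; edges |A|=275/24, |M|=253/24
  updated: d(AM,D)=35/2, d(AM,ELX)=89/8, d(AM,SY)=31/2
5. join AM+D (d=35/2, Q=-597/8) ⇒ ADM; edges |AM|=109/32, |D|=451/32
  updated: d(ADM,ELX)=133/16, d(ADM,SY)=23/2
6. join ADM+ELX (d=133/16, Q=-529/16) ⇒ ADELMX; edges |ADM|=105/32, |ELX|=161/32
  updated: d(ADELMX,SY)=263/32
7. join ADELMX+SY (d=263/32) ⇒ ADELMSXY; edges |ADELMX|=263/64, |SY|=263/64
final tree: ((((A:275/24,M:253/24):109/32,D:451/32):105/32,((E:41/5,X:44/5):37/8,L:47/8):161/32):263/64,(S:38/3,Y:10/3):263/64)
total length: 3185/32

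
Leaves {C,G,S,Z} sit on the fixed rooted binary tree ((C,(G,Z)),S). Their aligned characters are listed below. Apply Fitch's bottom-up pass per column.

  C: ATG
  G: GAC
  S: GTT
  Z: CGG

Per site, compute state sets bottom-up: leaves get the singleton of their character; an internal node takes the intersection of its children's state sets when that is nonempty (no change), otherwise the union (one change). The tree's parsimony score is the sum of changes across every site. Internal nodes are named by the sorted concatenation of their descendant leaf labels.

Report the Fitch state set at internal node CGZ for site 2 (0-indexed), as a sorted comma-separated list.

GZ@0: {G} ∪ {C} = {C,G} (union, +1)
CGZ@0: {A} ∪ {C,G} = {A,C,G} (union, +1)
CGSZ@0: {A,C,G} ∩ {G} = {G} (intersection, +0)
GZ@1: {A} ∪ {G} = {A,G} (union, +1)
CGZ@1: {T} ∪ {A,G} = {A,G,T} (union, +1)
CGSZ@1: {A,G,T} ∩ {T} = {T} (intersection, +0)
GZ@2: {C} ∪ {G} = {C,G} (union, +1)
CGZ@2: {G} ∩ {C,G} = {G} (intersection, +0)
CGSZ@2: {G} ∪ {T} = {G,T} (union, +1)
per-site changes: [2, 2, 2]; total = 6

G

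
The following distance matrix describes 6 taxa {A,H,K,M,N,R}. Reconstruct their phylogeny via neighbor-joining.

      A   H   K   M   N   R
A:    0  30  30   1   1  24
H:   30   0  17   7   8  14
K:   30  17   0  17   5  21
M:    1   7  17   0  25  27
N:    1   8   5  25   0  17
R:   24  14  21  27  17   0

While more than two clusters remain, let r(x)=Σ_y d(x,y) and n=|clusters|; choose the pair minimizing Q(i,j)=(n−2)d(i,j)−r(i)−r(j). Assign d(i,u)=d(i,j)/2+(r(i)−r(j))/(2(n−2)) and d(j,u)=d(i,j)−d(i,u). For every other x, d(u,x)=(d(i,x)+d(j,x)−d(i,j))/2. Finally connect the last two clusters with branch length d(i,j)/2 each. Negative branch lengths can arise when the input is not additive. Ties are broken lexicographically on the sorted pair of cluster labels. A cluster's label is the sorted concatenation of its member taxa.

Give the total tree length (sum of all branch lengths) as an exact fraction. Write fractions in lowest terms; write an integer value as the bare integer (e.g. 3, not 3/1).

iteration 1: select A,M (d=1, Q=-159); attach at lengths (13/8, -5/8); label the merged cluster AM
  updated: d(AM,H)=18, d(AM,K)=23, d(AM,N)=25/2, d(AM,R)=25
iteration 2: select K,N (d=5, Q=-187/2); attach at lengths (77/12, -17/12); label the merged cluster KN
  updated: d(AM,KN)=61/4, d(H,KN)=10, d(KN,R)=33/2
iteration 3: select AM,KN (d=61/4, Q=-139/2); attach at lengths (47/4, 7/2); label the merged cluster AKMN
  updated: d(AKMN,H)=51/8, d(AKMN,R)=105/8
iteration 4: select AKMN,H (d=51/8, Q=-67/2); attach at lengths (11/4, 29/8); label the merged cluster AHKMN
  updated: d(AHKMN,R)=83/8
iteration 5: select AHKMN,R (d=83/8); attach at lengths (83/16, 83/16); label the merged cluster AHKMNR
final tree: ((((A:13/8,M:-5/8):47/4,(K:77/12,N:-17/12):7/2):11/4,H:29/8):83/16,R:83/16)
total length: 38

38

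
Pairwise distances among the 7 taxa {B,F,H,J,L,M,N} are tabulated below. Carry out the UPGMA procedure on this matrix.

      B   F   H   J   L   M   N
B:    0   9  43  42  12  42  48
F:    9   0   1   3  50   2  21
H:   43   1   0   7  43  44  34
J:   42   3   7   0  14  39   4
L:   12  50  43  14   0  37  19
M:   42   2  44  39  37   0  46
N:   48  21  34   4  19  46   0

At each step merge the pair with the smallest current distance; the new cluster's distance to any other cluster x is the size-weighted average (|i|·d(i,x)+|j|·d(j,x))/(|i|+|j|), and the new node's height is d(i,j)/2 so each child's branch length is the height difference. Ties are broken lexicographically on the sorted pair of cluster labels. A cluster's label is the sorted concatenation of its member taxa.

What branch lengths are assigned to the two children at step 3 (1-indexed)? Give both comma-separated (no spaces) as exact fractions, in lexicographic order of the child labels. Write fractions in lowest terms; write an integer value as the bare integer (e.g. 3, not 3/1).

1. join F+H (d=1) ⇒ FH; edges |F|=1/2, |H|=1/2
  updated: d(B,FH)=26, d(FH,J)=5, d(FH,L)=93/2, d(FH,M)=23, d(FH,N)=55/2
2. join J+N (d=4) ⇒ JN; edges |J|=2, |N|=2
  updated: d(B,JN)=45, d(FH,JN)=65/4, d(JN,L)=33/2, d(JN,M)=85/2
3. join B+L (d=12) ⇒ BL; edges |B|=6, |L|=6
  updated: d(BL,FH)=145/4, d(BL,JN)=123/4, d(BL,M)=79/2
4. join FH+JN (d=65/4) ⇒ FHJN; edges |FH|=61/8, |JN|=49/8
  updated: d(BL,FHJN)=67/2, d(FHJN,M)=131/4
5. join FHJN+M (d=131/4) ⇒ FHJMN; edges |FHJN|=33/4, |M|=131/8
  updated: d(BL,FHJMN)=347/10
6. join BL+FHJMN (d=347/10) ⇒ BFHJLMN; edges |BL|=227/20, |FHJMN|=39/40
final tree: ((B:6,L:6):227/20,(((F:1/2,H:1/2):61/8,(J:2,N:2):49/8):33/4,M:131/8):39/40)
total length: 677/10

6,6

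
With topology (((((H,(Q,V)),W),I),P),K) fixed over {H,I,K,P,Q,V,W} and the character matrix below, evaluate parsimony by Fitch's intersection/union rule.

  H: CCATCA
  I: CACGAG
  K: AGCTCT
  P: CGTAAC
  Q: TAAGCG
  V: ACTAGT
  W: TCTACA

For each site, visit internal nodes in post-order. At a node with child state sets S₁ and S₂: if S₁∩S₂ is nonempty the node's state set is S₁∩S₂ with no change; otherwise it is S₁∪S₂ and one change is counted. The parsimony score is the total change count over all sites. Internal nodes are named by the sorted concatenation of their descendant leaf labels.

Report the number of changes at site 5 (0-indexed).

5

[col 0] QV: children Q:{T}, V:{A} ∪→ {A,T}; cost 1
[col 0] HQV: children H:{C}, QV:{A,T} ∪→ {A,C,T}; cost 1
[col 0] HQVW: children HQV:{A,C,T}, W:{T} ∩→ {T}; cost 0
[col 0] HIQVW: children HQVW:{T}, I:{C} ∪→ {C,T}; cost 1
[col 0] HIPQVW: children HIQVW:{C,T}, P:{C} ∩→ {C}; cost 0
[col 0] HIKPQVW: children HIPQVW:{C}, K:{A} ∪→ {A,C}; cost 1
[col 1] QV: children Q:{A}, V:{C} ∪→ {A,C}; cost 1
[col 1] HQV: children H:{C}, QV:{A,C} ∩→ {C}; cost 0
[col 1] HQVW: children HQV:{C}, W:{C} ∩→ {C}; cost 0
[col 1] HIQVW: children HQVW:{C}, I:{A} ∪→ {A,C}; cost 1
[col 1] HIPQVW: children HIQVW:{A,C}, P:{G} ∪→ {A,C,G}; cost 1
[col 1] HIKPQVW: children HIPQVW:{A,C,G}, K:{G} ∩→ {G}; cost 0
[col 2] QV: children Q:{A}, V:{T} ∪→ {A,T}; cost 1
[col 2] HQV: children H:{A}, QV:{A,T} ∩→ {A}; cost 0
[col 2] HQVW: children HQV:{A}, W:{T} ∪→ {A,T}; cost 1
[col 2] HIQVW: children HQVW:{A,T}, I:{C} ∪→ {A,C,T}; cost 1
[col 2] HIPQVW: children HIQVW:{A,C,T}, P:{T} ∩→ {T}; cost 0
[col 2] HIKPQVW: children HIPQVW:{T}, K:{C} ∪→ {C,T}; cost 1
[col 3] QV: children Q:{G}, V:{A} ∪→ {A,G}; cost 1
[col 3] HQV: children H:{T}, QV:{A,G} ∪→ {A,G,T}; cost 1
[col 3] HQVW: children HQV:{A,G,T}, W:{A} ∩→ {A}; cost 0
[col 3] HIQVW: children HQVW:{A}, I:{G} ∪→ {A,G}; cost 1
[col 3] HIPQVW: children HIQVW:{A,G}, P:{A} ∩→ {A}; cost 0
[col 3] HIKPQVW: children HIPQVW:{A}, K:{T} ∪→ {A,T}; cost 1
[col 4] QV: children Q:{C}, V:{G} ∪→ {C,G}; cost 1
[col 4] HQV: children H:{C}, QV:{C,G} ∩→ {C}; cost 0
[col 4] HQVW: children HQV:{C}, W:{C} ∩→ {C}; cost 0
[col 4] HIQVW: children HQVW:{C}, I:{A} ∪→ {A,C}; cost 1
[col 4] HIPQVW: children HIQVW:{A,C}, P:{A} ∩→ {A}; cost 0
[col 4] HIKPQVW: children HIPQVW:{A}, K:{C} ∪→ {A,C}; cost 1
[col 5] QV: children Q:{G}, V:{T} ∪→ {G,T}; cost 1
[col 5] HQV: children H:{A}, QV:{G,T} ∪→ {A,G,T}; cost 1
[col 5] HQVW: children HQV:{A,G,T}, W:{A} ∩→ {A}; cost 0
[col 5] HIQVW: children HQVW:{A}, I:{G} ∪→ {A,G}; cost 1
[col 5] HIPQVW: children HIQVW:{A,G}, P:{C} ∪→ {A,C,G}; cost 1
[col 5] HIKPQVW: children HIPQVW:{A,C,G}, K:{T} ∪→ {A,C,G,T}; cost 1
per-site changes: [4, 3, 4, 4, 3, 5]; total = 23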